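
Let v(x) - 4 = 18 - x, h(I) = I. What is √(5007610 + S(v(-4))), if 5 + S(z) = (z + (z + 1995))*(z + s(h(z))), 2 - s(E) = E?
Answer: 11*√41419 ≈ 2238.7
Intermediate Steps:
s(E) = 2 - E
v(x) = 22 - x (v(x) = 4 + (18 - x) = 22 - x)
S(z) = 3985 + 4*z (S(z) = -5 + (z + (z + 1995))*(z + (2 - z)) = -5 + (z + (1995 + z))*2 = -5 + (1995 + 2*z)*2 = -5 + (3990 + 4*z) = 3985 + 4*z)
√(5007610 + S(v(-4))) = √(5007610 + (3985 + 4*(22 - 1*(-4)))) = √(5007610 + (3985 + 4*(22 + 4))) = √(5007610 + (3985 + 4*26)) = √(5007610 + (3985 + 104)) = √(5007610 + 4089) = √5011699 = 11*√41419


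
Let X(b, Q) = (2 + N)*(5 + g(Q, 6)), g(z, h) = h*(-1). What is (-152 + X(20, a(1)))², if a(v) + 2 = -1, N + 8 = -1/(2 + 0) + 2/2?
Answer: 85849/4 ≈ 21462.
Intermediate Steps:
g(z, h) = -h
N = -15/2 (N = -8 + (-1/(2 + 0) + 2/2) = -8 + (-1/2 + 2*(½)) = -8 + (-1*½ + 1) = -8 + (-½ + 1) = -8 + ½ = -15/2 ≈ -7.5000)
a(v) = -3 (a(v) = -2 - 1 = -3)
X(b, Q) = 11/2 (X(b, Q) = (2 - 15/2)*(5 - 1*6) = -11*(5 - 6)/2 = -11/2*(-1) = 11/2)
(-152 + X(20, a(1)))² = (-152 + 11/2)² = (-293/2)² = 85849/4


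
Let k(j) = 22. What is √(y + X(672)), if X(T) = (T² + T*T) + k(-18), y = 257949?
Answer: √1161139 ≈ 1077.6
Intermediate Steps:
X(T) = 22 + 2*T² (X(T) = (T² + T*T) + 22 = (T² + T²) + 22 = 2*T² + 22 = 22 + 2*T²)
√(y + X(672)) = √(257949 + (22 + 2*672²)) = √(257949 + (22 + 2*451584)) = √(257949 + (22 + 903168)) = √(257949 + 903190) = √1161139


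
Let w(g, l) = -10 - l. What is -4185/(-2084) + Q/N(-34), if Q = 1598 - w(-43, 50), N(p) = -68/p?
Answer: 1731821/2084 ≈ 831.01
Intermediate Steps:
Q = 1658 (Q = 1598 - (-10 - 1*50) = 1598 - (-10 - 50) = 1598 - 1*(-60) = 1598 + 60 = 1658)
-4185/(-2084) + Q/N(-34) = -4185/(-2084) + 1658/((-68/(-34))) = -4185*(-1/2084) + 1658/((-68*(-1/34))) = 4185/2084 + 1658/2 = 4185/2084 + 1658*(½) = 4185/2084 + 829 = 1731821/2084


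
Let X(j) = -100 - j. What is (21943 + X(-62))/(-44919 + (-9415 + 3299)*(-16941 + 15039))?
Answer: 21905/11587713 ≈ 0.0018904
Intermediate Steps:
(21943 + X(-62))/(-44919 + (-9415 + 3299)*(-16941 + 15039)) = (21943 + (-100 - 1*(-62)))/(-44919 + (-9415 + 3299)*(-16941 + 15039)) = (21943 + (-100 + 62))/(-44919 - 6116*(-1902)) = (21943 - 38)/(-44919 + 11632632) = 21905/11587713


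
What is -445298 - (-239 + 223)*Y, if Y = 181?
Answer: -442402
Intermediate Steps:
-445298 - (-239 + 223)*Y = -445298 - (-239 + 223)*181 = -445298 - (-16)*181 = -445298 - 1*(-2896) = -445298 + 2896 = -442402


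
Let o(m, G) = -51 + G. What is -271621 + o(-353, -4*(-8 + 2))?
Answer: -271648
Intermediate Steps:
-271621 + o(-353, -4*(-8 + 2)) = -271621 + (-51 - 4*(-8 + 2)) = -271621 + (-51 - 4*(-6)) = -271621 + (-51 + 24) = -271621 - 27 = -271648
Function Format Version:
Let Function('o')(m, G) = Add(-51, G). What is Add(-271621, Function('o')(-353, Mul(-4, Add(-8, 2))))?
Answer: -271648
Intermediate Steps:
Add(-271621, Function('o')(-353, Mul(-4, Add(-8, 2)))) = Add(-271621, Add(-51, Mul(-4, Add(-8, 2)))) = Add(-271621, Add(-51, Mul(-4, -6))) = Add(-271621, Add(-51, 24)) = Add(-271621, -27) = -271648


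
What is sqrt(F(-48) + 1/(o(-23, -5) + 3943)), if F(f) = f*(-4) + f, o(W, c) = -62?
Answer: sqrt(2168955065)/3881 ≈ 12.000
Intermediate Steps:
F(f) = -3*f (F(f) = -4*f + f = -3*f)
sqrt(F(-48) + 1/(o(-23, -5) + 3943)) = sqrt(-3*(-48) + 1/(-62 + 3943)) = sqrt(144 + 1/3881) = sqrt(558865/3881) = sqrt(2168955065)/3881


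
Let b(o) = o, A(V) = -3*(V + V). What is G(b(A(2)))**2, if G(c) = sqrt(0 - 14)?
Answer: -14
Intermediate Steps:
A(V) = -6*V
G(c) = I*sqrt(14) (G(c) = sqrt(-14) = I*sqrt(14))
G(b(A(2)))**2 = (I*sqrt(14))**2 = -14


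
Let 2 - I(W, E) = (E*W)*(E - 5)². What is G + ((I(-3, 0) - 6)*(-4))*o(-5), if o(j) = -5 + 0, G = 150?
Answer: 70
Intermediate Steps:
I(W, E) = 2 - E*W*(-5 + E)² (I(W, E) = 2 - E*W*(E - 5)² = 2 - E*W*(-5 + E)²)
o(j) = -5
G + ((I(-3, 0) - 6)*(-4))*o(-5) = 150 + (((2 - 1*0*(-3)*(-5 + 0)²) - 6)*(-4))*(-5) = 150 + (((2 - 1*0*(-3)*(-5)²) - 6)*(-4))*(-5) = 150 + (((2 - 1*0*(-3)*25) - 6)*(-4))*(-5) = 150 + (((2 + 0) - 6)*(-4))*(-5) = 150 + ((2 - 6)*(-4))*(-5) = 150 - 4*(-4)*(-5) = 150 + 16*(-5) = 150 - 80 = 70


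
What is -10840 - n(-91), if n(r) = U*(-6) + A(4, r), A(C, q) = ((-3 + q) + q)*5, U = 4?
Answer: -9891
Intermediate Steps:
A(C, q) = -15 + 10*q (A(C, q) = (-3 + 2*q)*5 = -15 + 10*q)
n(r) = -39 + 10*r (n(r) = 4*(-6) + (-15 + 10*r) = -24 + (-15 + 10*r) = -39 + 10*r)
-10840 - n(-91) = -10840 - (-39 + 10*(-91)) = -10840 - (-39 - 910) = -10840 - 1*(-949) = -10840 + 949 = -9891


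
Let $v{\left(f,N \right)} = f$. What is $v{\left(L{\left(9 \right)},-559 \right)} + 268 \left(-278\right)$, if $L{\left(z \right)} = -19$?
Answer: $-74523$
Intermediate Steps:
$v{\left(L{\left(9 \right)},-559 \right)} + 268 \left(-278\right) = -19 + 268 \left(-278\right) = -19 - 74504 = -74523$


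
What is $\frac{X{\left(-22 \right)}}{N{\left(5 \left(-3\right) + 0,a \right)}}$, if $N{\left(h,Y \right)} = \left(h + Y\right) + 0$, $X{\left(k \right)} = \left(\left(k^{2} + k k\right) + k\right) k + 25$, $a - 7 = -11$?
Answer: $\frac{20787}{19} \approx 1094.1$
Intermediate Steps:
$a = -4$ ($a = 7 - 11 = -4$)
$X{\left(k \right)} = 25 + k \left(k + 2 k^{2}\right)$ ($X{\left(k \right)} = \left(\left(k^{2} + k^{2}\right) + k\right) k + 25 = \left(2 k^{2} + k\right) k + 25 = \left(k + 2 k^{2}\right) k + 25 = k \left(k + 2 k^{2}\right) + 25 = 25 + k \left(k + 2 k^{2}\right)$)
$N{\left(h,Y \right)} = Y + h$ ($N{\left(h,Y \right)} = \left(Y + h\right) + 0 = Y + h$)
$\frac{X{\left(-22 \right)}}{N{\left(5 \left(-3\right) + 0,a \right)}} = \frac{25 + \left(-22\right)^{2} + 2 \left(-22\right)^{3}}{-4 + \left(5 \left(-3\right) + 0\right)} = \frac{25 + 484 + 2 \left(-10648\right)}{-4 + \left(-15 + 0\right)} = \frac{25 + 484 - 21296}{-4 - 15} = - \frac{20787}{-19} = \left(-20787\right) \left(- \frac{1}{19}\right) = \frac{20787}{19}$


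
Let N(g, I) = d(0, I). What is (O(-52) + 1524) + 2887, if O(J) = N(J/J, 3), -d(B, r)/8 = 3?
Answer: 4387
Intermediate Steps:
d(B, r) = -24 (d(B, r) = -8*3 = -24)
N(g, I) = -24
O(J) = -24
(O(-52) + 1524) + 2887 = (-24 + 1524) + 2887 = 1500 + 2887 = 4387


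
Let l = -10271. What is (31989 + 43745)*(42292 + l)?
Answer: 2425078414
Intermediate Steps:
(31989 + 43745)*(42292 + l) = (31989 + 43745)*(42292 - 10271) = 75734*32021 = 2425078414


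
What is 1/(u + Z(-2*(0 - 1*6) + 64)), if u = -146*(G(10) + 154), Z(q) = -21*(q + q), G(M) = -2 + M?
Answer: -1/26844 ≈ -3.7252e-5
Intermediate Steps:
Z(q) = -42*q
u = -23652 (u = -146*((-2 + 10) + 154) = -146*(8 + 154) = -146*162 = -23652)
1/(u + Z(-2*(0 - 1*6) + 64)) = 1/(-23652 - 42*(-2*(0 - 1*6) + 64)) = 1/(-23652 - 42*(-2*(0 - 6) + 64)) = 1/(-23652 - 42*(-2*(-6) + 64)) = 1/(-23652 - 42*(12 + 64)) = 1/(-23652 - 42*76) = 1/(-23652 - 3192) = 1/(-26844) = -1/26844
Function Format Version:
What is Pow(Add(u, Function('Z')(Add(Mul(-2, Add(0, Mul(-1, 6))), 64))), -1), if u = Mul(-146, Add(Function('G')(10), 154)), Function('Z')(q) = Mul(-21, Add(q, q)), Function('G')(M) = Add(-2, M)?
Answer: Rational(-1, 26844) ≈ -3.7252e-5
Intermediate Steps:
Function('Z')(q) = Mul(-42, q) (Function('Z')(q) = Mul(-21, Mul(2, q)) = Mul(-42, q))
u = -23652 (u = Mul(-146, Add(Add(-2, 10), 154)) = Mul(-146, Add(8, 154)) = Mul(-146, 162) = -23652)
Pow(Add(u, Function('Z')(Add(Mul(-2, Add(0, Mul(-1, 6))), 64))), -1) = Pow(Add(-23652, Mul(-42, Add(Mul(-2, Add(0, Mul(-1, 6))), 64))), -1) = Pow(Add(-23652, Mul(-42, Add(Mul(-2, Add(0, -6)), 64))), -1) = Pow(Add(-23652, Mul(-42, Add(Mul(-2, -6), 64))), -1) = Pow(Add(-23652, Mul(-42, Add(12, 64))), -1) = Pow(Add(-23652, Mul(-42, 76)), -1) = Pow(Add(-23652, -3192), -1) = Pow(-26844, -1) = Rational(-1, 26844)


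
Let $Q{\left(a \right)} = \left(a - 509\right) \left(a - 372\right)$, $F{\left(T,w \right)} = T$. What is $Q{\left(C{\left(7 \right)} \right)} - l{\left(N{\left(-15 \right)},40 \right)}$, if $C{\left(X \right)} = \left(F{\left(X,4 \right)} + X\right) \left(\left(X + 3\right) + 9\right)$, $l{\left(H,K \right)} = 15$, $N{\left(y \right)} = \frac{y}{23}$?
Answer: $25743$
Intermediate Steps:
$N{\left(y \right)} = \frac{y}{23}$ ($N{\left(y \right)} = y \frac{1}{23} = \frac{y}{23}$)
$C{\left(X \right)} = 2 X \left(12 + X\right)$ ($C{\left(X \right)} = \left(X + X\right) \left(\left(X + 3\right) + 9\right) = 2 X \left(\left(3 + X\right) + 9\right) = 2 X \left(12 + X\right)$)
$Q{\left(a \right)} = \left(-509 + a\right) \left(-372 + a\right)$
$Q{\left(C{\left(7 \right)} \right)} - l{\left(N{\left(-15 \right)},40 \right)} = \left(189348 + \left(2 \cdot 7 \left(12 + 7\right)\right)^{2} - 881 \cdot 2 \cdot 7 \left(12 + 7\right)\right) - 15 = \left(189348 + \left(2 \cdot 7 \cdot 19\right)^{2} - 881 \cdot 2 \cdot 7 \cdot 19\right) - 15 = \left(189348 + 266^{2} - 234346\right) - 15 = \left(189348 + 70756 - 234346\right) - 15 = 25758 - 15 = 25743$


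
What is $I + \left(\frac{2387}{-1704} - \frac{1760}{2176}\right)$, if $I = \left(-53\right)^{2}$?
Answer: $\frac{81307103}{28968} \approx 2806.8$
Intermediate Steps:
$I = 2809$
$I + \left(\frac{2387}{-1704} - \frac{1760}{2176}\right) = 2809 + \left(\frac{2387}{-1704} - \frac{1760}{2176}\right) = 2809 + \left(2387 \left(- \frac{1}{1704}\right) - \frac{55}{68}\right) = 2809 - \frac{64009}{28968} = \frac{81307103}{28968}$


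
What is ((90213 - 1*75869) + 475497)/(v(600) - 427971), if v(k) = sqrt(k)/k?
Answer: -125782645566600/109895506104599 - 4898410*sqrt(6)/109895506104599 ≈ -1.1446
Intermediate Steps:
v(k) = 1/sqrt(k)
((90213 - 1*75869) + 475497)/(v(600) - 427971) = ((90213 - 1*75869) + 475497)/(1/sqrt(600) - 427971) = ((90213 - 75869) + 475497)/(sqrt(6)/60 - 427971) = (14344 + 475497)/(-427971 + sqrt(6)/60) = 489841/(-427971 + sqrt(6)/60)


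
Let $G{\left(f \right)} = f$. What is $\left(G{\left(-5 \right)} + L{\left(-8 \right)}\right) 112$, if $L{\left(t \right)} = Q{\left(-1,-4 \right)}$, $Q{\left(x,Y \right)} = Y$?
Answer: $-1008$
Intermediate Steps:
$L{\left(t \right)} = -4$
$\left(G{\left(-5 \right)} + L{\left(-8 \right)}\right) 112 = \left(-5 - 4\right) 112 = \left(-9\right) 112 = -1008$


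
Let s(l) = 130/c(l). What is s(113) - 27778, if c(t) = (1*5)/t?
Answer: -24840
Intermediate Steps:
c(t) = 5/t
s(l) = 26*l (s(l) = 130/((5/l)) = 130*(l/5) = 26*l)
s(113) - 27778 = 26*113 - 27778 = 2938 - 27778 = -24840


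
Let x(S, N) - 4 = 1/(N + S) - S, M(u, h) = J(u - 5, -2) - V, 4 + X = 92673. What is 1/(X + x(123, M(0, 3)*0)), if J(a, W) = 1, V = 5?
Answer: 123/11383651 ≈ 1.0805e-5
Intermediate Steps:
X = 92669 (X = -4 + 92673 = 92669)
M(u, h) = -4 (M(u, h) = 1 - 1*5 = 1 - 5 = -4)
x(S, N) = 4 + 1/(N + S) - S (x(S, N) = 4 + (1/(N + S) - S) = 4 + 1/(N + S) - S)
1/(X + x(123, M(0, 3)*0)) = 1/(92669 + (1 - 1*123**2 + 4*(-4*0) + 4*123 - 1*(-4*0)*123)/(-4*0 + 123)) = 1/(92669 + (1 - 1*15129 + 4*0 + 492 - 1*0*123)/(0 + 123)) = 1/(92669 + (1 - 15129 + 0 + 492 + 0)/123) = 1/(92669 + (1/123)*(-14636)) = 1/(92669 - 14636/123) = 1/(11383651/123) = 123/11383651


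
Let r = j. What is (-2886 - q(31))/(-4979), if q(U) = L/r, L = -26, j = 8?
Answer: 887/1532 ≈ 0.57898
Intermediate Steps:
r = 8
q(U) = -13/4 (q(U) = -26/8 = -26*1/8 = -13/4)
(-2886 - q(31))/(-4979) = (-2886 - 1*(-13/4))/(-4979) = (-2886 + 13/4)*(-1/4979) = -11531/4*(-1/4979) = 887/1532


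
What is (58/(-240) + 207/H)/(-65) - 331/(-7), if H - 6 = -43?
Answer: 95707991/2020200 ≈ 47.375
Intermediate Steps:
H = -37 (H = 6 - 43 = -37)
(58/(-240) + 207/H)/(-65) - 331/(-7) = (58/(-240) + 207/(-37))/(-65) - 331/(-7) = (58*(-1/240) + 207*(-1/37))*(-1/65) - 331*(-⅐) = (-29/120 - 207/37)*(-1/65) + 331/7 = -25913/4440*(-1/65) + 331/7 = 25913/288600 + 331/7 = 95707991/2020200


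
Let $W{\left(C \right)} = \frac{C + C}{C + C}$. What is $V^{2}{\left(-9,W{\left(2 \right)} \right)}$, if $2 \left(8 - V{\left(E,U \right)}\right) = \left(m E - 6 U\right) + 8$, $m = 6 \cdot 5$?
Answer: $20164$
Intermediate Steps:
$W{\left(C \right)} = 1$ ($W{\left(C \right)} = \frac{2 C}{2 C} = 2 C \frac{1}{2 C} = 1$)
$m = 30$
$V{\left(E,U \right)} = 4 - 15 E + 3 U$ ($V{\left(E,U \right)} = 8 - \frac{\left(30 E - 6 U\right) + 8}{2} = 8 - \frac{\left(- 6 U + 30 E\right) + 8}{2} = 8 - \frac{8 - 6 U + 30 E}{2} = 8 - \left(4 - 3 U + 15 E\right) = 4 - 15 E + 3 U$)
$V^{2}{\left(-9,W{\left(2 \right)} \right)} = \left(4 - -135 + 3 \cdot 1\right)^{2} = \left(4 + 135 + 3\right)^{2} = 142^{2} = 20164$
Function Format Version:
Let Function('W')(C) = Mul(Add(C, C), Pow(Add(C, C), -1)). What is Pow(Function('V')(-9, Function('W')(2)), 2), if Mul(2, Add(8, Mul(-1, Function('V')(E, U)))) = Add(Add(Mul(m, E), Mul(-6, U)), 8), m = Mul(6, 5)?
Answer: 20164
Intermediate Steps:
Function('W')(C) = 1 (Function('W')(C) = Mul(Mul(2, C), Pow(Mul(2, C), -1)) = Mul(Mul(2, C), Mul(Rational(1, 2), Pow(C, -1))) = 1)
m = 30
Function('V')(E, U) = Add(4, Mul(-15, E), Mul(3, U)) (Function('V')(E, U) = Add(8, Mul(Rational(-1, 2), Add(Add(Mul(30, E), Mul(-6, U)), 8))) = Add(8, Mul(Rational(-1, 2), Add(Add(Mul(-6, U), Mul(30, E)), 8))) = Add(8, Mul(Rational(-1, 2), Add(8, Mul(-6, U), Mul(30, E)))) = Add(8, Add(-4, Mul(-15, E), Mul(3, U))) = Add(4, Mul(-15, E), Mul(3, U)))
Pow(Function('V')(-9, Function('W')(2)), 2) = Pow(Add(4, Mul(-15, -9), Mul(3, 1)), 2) = Pow(Add(4, 135, 3), 2) = Pow(142, 2) = 20164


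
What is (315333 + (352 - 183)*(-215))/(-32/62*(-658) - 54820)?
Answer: -4324469/844446 ≈ -5.1211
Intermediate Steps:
(315333 + (352 - 183)*(-215))/(-32/62*(-658) - 54820) = (315333 + 169*(-215))/(-32*1/62*(-658) - 54820) = (315333 - 36335)/(-16/31*(-658) - 54820) = 278998/(10528/31 - 54820) = 278998/(-1688892/31) = 278998*(-31/1688892) = -4324469/844446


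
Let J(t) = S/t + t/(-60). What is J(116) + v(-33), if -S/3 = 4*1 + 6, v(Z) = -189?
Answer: -166337/870 ≈ -191.19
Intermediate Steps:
S = -30 (S = -3*(4*1 + 6) = -3*(4 + 6) = -3*10 = -30)
J(t) = -30/t - t/60 (J(t) = -30/t + t/(-60) = -30/t + t*(-1/60) = -30/t - t/60)
J(116) + v(-33) = (-30/116 - 1/60*116) - 189 = (-30*1/116 - 29/15) - 189 = (-15/58 - 29/15) - 189 = -1907/870 - 189 = -166337/870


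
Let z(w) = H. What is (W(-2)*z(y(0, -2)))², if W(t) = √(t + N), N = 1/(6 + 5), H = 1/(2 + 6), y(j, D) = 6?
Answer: -21/704 ≈ -0.029830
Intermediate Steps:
H = ⅛ (H = 1/8 = ⅛ ≈ 0.12500)
N = 1/11 ≈ 0.090909
z(w) = ⅛
W(t) = √(1/11 + t) (W(t) = √(t + 1/11) = √(1/11 + t))
(W(-2)*z(y(0, -2)))² = ((√(11 + 121*(-2))/11)*(⅛))² = ((√(11 - 242)/11)*(⅛))² = ((√(-231)/11)*(⅛))² = (((I*√231)/11)*(⅛))² = ((I*√231/11)*(⅛))² = (I*√231/88)² = -21/704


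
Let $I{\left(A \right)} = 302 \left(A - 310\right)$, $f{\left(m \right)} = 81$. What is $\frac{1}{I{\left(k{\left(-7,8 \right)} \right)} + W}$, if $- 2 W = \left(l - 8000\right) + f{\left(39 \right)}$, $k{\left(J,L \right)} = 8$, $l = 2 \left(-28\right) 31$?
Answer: $- \frac{2}{172753} \approx -1.1577 \cdot 10^{-5}$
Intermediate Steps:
$l = -1736$ ($l = \left(-56\right) 31 = -1736$)
$I{\left(A \right)} = -93620 + 302 A$ ($I{\left(A \right)} = 302 \left(-310 + A\right) = -93620 + 302 A$)
$W = \frac{9655}{2}$ ($W = - \frac{\left(-1736 - 8000\right) + 81}{2} = - \frac{-9736 + 81}{2} = \left(- \frac{1}{2}\right) \left(-9655\right) = \frac{9655}{2} \approx 4827.5$)
$\frac{1}{I{\left(k{\left(-7,8 \right)} \right)} + W} = \frac{1}{\left(-93620 + 302 \cdot 8\right) + \frac{9655}{2}} = \frac{1}{\left(-93620 + 2416\right) + \frac{9655}{2}} = \frac{1}{-91204 + \frac{9655}{2}} = \frac{1}{- \frac{172753}{2}} = - \frac{2}{172753}$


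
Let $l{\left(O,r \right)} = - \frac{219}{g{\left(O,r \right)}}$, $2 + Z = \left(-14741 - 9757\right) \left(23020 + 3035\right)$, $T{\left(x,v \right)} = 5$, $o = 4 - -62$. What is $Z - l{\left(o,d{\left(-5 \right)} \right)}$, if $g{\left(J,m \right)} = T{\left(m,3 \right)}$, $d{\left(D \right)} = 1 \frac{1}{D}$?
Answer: $- \frac{3191476741}{5} \approx -6.383 \cdot 10^{8}$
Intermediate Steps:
$o = 66$ ($o = 4 + 62 = 66$)
$d{\left(D \right)} = \frac{1}{D}$
$g{\left(J,m \right)} = 5$
$Z = -638295392$ ($Z = -2 + \left(-14741 - 9757\right) \left(23020 + 3035\right) = -2 - 638295390 = -638295392$)
$l{\left(O,r \right)} = - \frac{219}{5}$
$Z - l{\left(o,d{\left(-5 \right)} \right)} = -638295392 - - \frac{219}{5} = -638295392 + \frac{219}{5} = - \frac{3191476741}{5}$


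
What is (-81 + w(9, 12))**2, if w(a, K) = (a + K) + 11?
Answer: 2401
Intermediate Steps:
w(a, K) = 11 + K + a (w(a, K) = (K + a) + 11 = 11 + K + a)
(-81 + w(9, 12))**2 = (-81 + (11 + 12 + 9))**2 = (-81 + 32)**2 = (-49)**2 = 2401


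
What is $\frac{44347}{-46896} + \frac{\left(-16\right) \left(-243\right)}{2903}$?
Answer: $\frac{53592307}{136139088} \approx 0.39366$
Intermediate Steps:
$\frac{44347}{-46896} + \frac{\left(-16\right) \left(-243\right)}{2903} = 44347 \left(- \frac{1}{46896}\right) + 3888 \cdot \frac{1}{2903} = - \frac{44347}{46896} + \frac{3888}{2903} = \frac{53592307}{136139088}$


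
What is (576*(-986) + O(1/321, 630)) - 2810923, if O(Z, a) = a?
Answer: -3378229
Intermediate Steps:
(576*(-986) + O(1/321, 630)) - 2810923 = (576*(-986) + 630) - 2810923 = (-567936 + 630) - 2810923 = -567306 - 2810923 = -3378229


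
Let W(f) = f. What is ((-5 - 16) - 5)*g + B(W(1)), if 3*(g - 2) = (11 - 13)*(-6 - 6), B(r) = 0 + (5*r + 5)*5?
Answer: -210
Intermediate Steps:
B(r) = 25 + 25*r (B(r) = 0 + (5 + 5*r)*5 = 0 + (25 + 25*r) = 25 + 25*r)
g = 10 (g = 2 + ((11 - 13)*(-6 - 6))/3 = 2 + (-2*(-12))/3 = 2 + (⅓)*24 = 2 + 8 = 10)
((-5 - 16) - 5)*g + B(W(1)) = ((-5 - 16) - 5)*10 + (25 + 25*1) = (-21 - 5)*10 + (25 + 25) = -26*10 + 50 = -260 + 50 = -210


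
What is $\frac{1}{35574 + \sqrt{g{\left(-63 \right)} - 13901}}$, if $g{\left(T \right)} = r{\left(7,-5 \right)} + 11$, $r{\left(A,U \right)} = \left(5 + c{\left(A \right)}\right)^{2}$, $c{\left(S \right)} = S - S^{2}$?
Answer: $\frac{35574}{1265521997} - \frac{i \sqrt{12521}}{1265521997} \approx 2.811 \cdot 10^{-5} - 8.842 \cdot 10^{-8} i$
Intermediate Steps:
$r{\left(A,U \right)} = \left(5 + A \left(1 - A\right)\right)^{2}$
$g{\left(T \right)} = 1380$ ($g{\left(T \right)} = \left(-5 + 7 \left(-1 + 7\right)\right)^{2} + 11 = \left(-5 + 7 \cdot 6\right)^{2} + 11 = \left(-5 + 42\right)^{2} + 11 = 37^{2} + 11 = 1369 + 11 = 1380$)
$\frac{1}{35574 + \sqrt{g{\left(-63 \right)} - 13901}} = \frac{1}{35574 + \sqrt{1380 - 13901}} = \frac{1}{35574 + \sqrt{-12521}} = \frac{1}{35574 + i \sqrt{12521}}$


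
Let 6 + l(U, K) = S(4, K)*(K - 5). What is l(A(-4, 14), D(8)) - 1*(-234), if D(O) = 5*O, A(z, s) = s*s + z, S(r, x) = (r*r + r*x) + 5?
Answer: 6563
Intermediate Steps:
S(r, x) = 5 + r**2 + r*x (S(r, x) = (r**2 + r*x) + 5 = 5 + r**2 + r*x)
A(z, s) = z + s**2 (A(z, s) = s**2 + z = z + s**2)
l(U, K) = -6 + (-5 + K)*(21 + 4*K) (l(U, K) = -6 + (5 + 4**2 + 4*K)*(K - 5) = -6 + (5 + 16 + 4*K)*(-5 + K) = -6 + (21 + 4*K)*(-5 + K) = -6 + (-5 + K)*(21 + 4*K))
l(A(-4, 14), D(8)) - 1*(-234) = (-111 + 5*8 + 4*(5*8)**2) - 1*(-234) = (-111 + 40 + 4*40**2) + 234 = (-111 + 40 + 4*1600) + 234 = (-111 + 40 + 6400) + 234 = 6329 + 234 = 6563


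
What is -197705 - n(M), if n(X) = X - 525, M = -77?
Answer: -197103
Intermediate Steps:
n(X) = -525 + X
-197705 - n(M) = -197705 - (-525 - 77) = -197705 - 1*(-602) = -197705 + 602 = -197103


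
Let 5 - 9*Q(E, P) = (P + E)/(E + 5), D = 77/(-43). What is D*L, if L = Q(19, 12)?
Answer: -6853/9288 ≈ -0.73783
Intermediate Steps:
D = -77/43 (D = 77*(-1/43) = -77/43 ≈ -1.7907)
Q(E, P) = 5/9 - (E + P)/(9*(5 + E)) (Q(E, P) = 5/9 - (P + E)/(9*(E + 5)) = 5/9 - (E + P)/(9*(5 + E)))
L = 89/216 (L = (25 - 1*12 + 4*19)/(9*(5 + 19)) = (⅑)*(25 - 12 + 76)/24 = (⅑)*(1/24)*89 = 89/216 ≈ 0.41204)
D*L = -77/43*89/216 = -6853/9288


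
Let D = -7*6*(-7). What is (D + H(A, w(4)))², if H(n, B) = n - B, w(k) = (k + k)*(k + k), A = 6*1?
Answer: 55696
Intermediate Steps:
A = 6
w(k) = 4*k² (w(k) = (2*k)*(2*k) = 4*k²)
D = 294 (D = -42*(-7) = 294)
(D + H(A, w(4)))² = (294 + (6 - 4*4²))² = (294 + (6 - 4*16))² = (294 + (6 - 1*64))² = (294 + (6 - 64))² = (294 - 58)² = 236² = 55696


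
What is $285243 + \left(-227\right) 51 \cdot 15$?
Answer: $111588$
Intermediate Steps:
$285243 + \left(-227\right) 51 \cdot 15 = 285243 - 173655 = 111588$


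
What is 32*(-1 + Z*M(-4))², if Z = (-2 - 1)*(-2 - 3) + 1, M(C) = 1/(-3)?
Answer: 11552/9 ≈ 1283.6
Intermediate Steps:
M(C) = -⅓
Z = 16 (Z = -3*(-5) + 1 = 15 + 1 = 16)
32*(-1 + Z*M(-4))² = 32*(-1 + 16*(-⅓))² = 32*(-1 - 16/3)² = 32*(-19/3)² = 32*(361/9) = 11552/9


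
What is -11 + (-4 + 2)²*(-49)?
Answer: -207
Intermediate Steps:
-11 + (-4 + 2)²*(-49) = -11 + (-2)²*(-49) = -11 + 4*(-49) = -11 - 196 = -207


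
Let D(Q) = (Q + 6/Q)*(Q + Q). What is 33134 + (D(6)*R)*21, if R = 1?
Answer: 34898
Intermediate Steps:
D(Q) = 2*Q*(Q + 6/Q) (D(Q) = (Q + 6/Q)*(2*Q) = 2*Q*(Q + 6/Q))
33134 + (D(6)*R)*21 = 33134 + ((12 + 2*6**2)*1)*21 = 33134 + ((12 + 2*36)*1)*21 = 33134 + ((12 + 72)*1)*21 = 33134 + (84*1)*21 = 33134 + 84*21 = 33134 + 1764 = 34898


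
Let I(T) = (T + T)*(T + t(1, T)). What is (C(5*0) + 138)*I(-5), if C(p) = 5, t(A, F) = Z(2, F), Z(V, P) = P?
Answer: 14300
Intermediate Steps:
t(A, F) = F
I(T) = 4*T**2 (I(T) = (T + T)*(T + T) = (2*T)*(2*T) = 4*T**2)
(C(5*0) + 138)*I(-5) = (5 + 138)*(4*(-5)**2) = 143*(4*25) = 143*100 = 14300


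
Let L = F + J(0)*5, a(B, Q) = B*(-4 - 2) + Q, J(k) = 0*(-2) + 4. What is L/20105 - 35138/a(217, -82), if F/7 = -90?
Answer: 70560525/2782532 ≈ 25.358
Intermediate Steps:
J(k) = 4 (J(k) = 0 + 4 = 4)
F = -630 (F = 7*(-90) = -630)
a(B, Q) = Q - 6*B (a(B, Q) = B*(-6) + Q = -6*B + Q = Q - 6*B)
L = -610 (L = -630 + 4*5 = -630 + 20 = -610)
L/20105 - 35138/a(217, -82) = -610/20105 - 35138/(-82 - 6*217) = -610*1/20105 - 35138/(-82 - 1302) = -122/4021 - 35138/(-1384) = -122/4021 - 35138*(-1/1384) = -122/4021 + 17569/692 = 70560525/2782532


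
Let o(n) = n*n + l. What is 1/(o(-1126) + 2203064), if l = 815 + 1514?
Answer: 1/3473269 ≈ 2.8791e-7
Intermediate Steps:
l = 2329
o(n) = 2329 + n**2 (o(n) = n*n + 2329 = n**2 + 2329 = 2329 + n**2)
1/(o(-1126) + 2203064) = 1/((2329 + (-1126)**2) + 2203064) = 1/((2329 + 1267876) + 2203064) = 1/(1270205 + 2203064) = 1/3473269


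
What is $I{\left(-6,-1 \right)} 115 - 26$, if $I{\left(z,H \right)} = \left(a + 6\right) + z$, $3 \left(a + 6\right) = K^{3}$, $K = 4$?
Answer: $\frac{5212}{3} \approx 1737.3$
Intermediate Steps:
$a = \frac{46}{3}$ ($a = -6 + \frac{4^{3}}{3} = -6 + \frac{1}{3} \cdot 64 = -6 + \frac{64}{3} = \frac{46}{3} \approx 15.333$)
$I{\left(z,H \right)} = \frac{64}{3} + z$ ($I{\left(z,H \right)} = \left(\frac{46}{3} + 6\right) + z = \frac{64}{3} + z$)
$I{\left(-6,-1 \right)} 115 - 26 = \left(\frac{64}{3} - 6\right) 115 - 26 = \frac{46}{3} \cdot 115 - 26 = \frac{5290}{3} - 26 = \frac{5212}{3}$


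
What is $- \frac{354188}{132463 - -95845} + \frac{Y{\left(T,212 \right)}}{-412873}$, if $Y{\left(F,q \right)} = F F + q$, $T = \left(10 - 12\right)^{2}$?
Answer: $- \frac{36571679087}{23565552221} \approx -1.5519$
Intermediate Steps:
$T = 4$ ($T = \left(-2\right)^{2} = 4$)
$Y{\left(F,q \right)} = q + F^{2}$ ($Y{\left(F,q \right)} = F^{2} + q = q + F^{2}$)
$- \frac{354188}{132463 - -95845} + \frac{Y{\left(T,212 \right)}}{-412873} = - \frac{354188}{132463 - -95845} + \frac{212 + 4^{2}}{-412873} = - \frac{354188}{132463 + 95845} + \left(212 + 16\right) \left(- \frac{1}{412873}\right) = - \frac{354188}{228308} + 228 \left(- \frac{1}{412873}\right) = \left(-354188\right) \frac{1}{228308} - \frac{228}{412873} = - \frac{88547}{57077} - \frac{228}{412873} = - \frac{36571679087}{23565552221}$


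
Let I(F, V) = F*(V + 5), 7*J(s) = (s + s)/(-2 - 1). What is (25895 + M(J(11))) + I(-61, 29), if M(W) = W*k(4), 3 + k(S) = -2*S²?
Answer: 71573/3 ≈ 23858.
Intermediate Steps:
k(S) = -3 - 2*S²
J(s) = -2*s/21 (J(s) = ((s + s)/(-2 - 1))/7 = ((2*s)/(-3))/7 = ((2*s)*(-⅓))/7 = (-2*s/3)/7 = -2*s/21)
I(F, V) = F*(5 + V)
M(W) = -35*W (M(W) = W*(-3 - 2*4²) = W*(-3 - 2*16) = W*(-3 - 32) = W*(-35) = -35*W)
(25895 + M(J(11))) + I(-61, 29) = (25895 - (-10)*11/3) - 61*(5 + 29) = (25895 - 35*(-22/21)) - 61*34 = (25895 + 110/3) - 2074 = 77795/3 - 2074 = 71573/3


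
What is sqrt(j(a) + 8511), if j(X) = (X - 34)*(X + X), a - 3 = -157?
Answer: sqrt(66415) ≈ 257.71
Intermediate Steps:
a = -154 (a = 3 - 157 = -154)
j(X) = 2*X*(-34 + X) (j(X) = (-34 + X)*(2*X) = 2*X*(-34 + X))
sqrt(j(a) + 8511) = sqrt(2*(-154)*(-34 - 154) + 8511) = sqrt(2*(-154)*(-188) + 8511) = sqrt(57904 + 8511) = sqrt(66415)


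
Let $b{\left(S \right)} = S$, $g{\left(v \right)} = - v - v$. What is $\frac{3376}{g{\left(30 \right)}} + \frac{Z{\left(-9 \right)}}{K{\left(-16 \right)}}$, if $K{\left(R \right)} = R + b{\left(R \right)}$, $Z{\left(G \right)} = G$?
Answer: $- \frac{26873}{480} \approx -55.985$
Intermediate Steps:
$g{\left(v \right)} = - 2 v$
$K{\left(R \right)} = 2 R$ ($K{\left(R \right)} = R + R = 2 R$)
$\frac{3376}{g{\left(30 \right)}} + \frac{Z{\left(-9 \right)}}{K{\left(-16 \right)}} = \frac{3376}{\left(-2\right) 30} - \frac{9}{2 \left(-16\right)} = \frac{3376}{-60} - \frac{9}{-32} = 3376 \left(- \frac{1}{60}\right) - - \frac{9}{32} = - \frac{844}{15} + \frac{9}{32} = - \frac{26873}{480}$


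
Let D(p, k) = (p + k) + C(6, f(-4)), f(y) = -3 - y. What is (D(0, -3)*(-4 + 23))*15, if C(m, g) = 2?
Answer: -285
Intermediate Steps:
D(p, k) = 2 + k + p (D(p, k) = (p + k) + 2 = (k + p) + 2 = 2 + k + p)
(D(0, -3)*(-4 + 23))*15 = ((2 - 3 + 0)*(-4 + 23))*15 = -1*19*15 = -19*15 = -285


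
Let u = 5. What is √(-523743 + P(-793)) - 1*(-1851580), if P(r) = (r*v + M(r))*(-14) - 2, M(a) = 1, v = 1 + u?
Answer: 1851580 + I*√457147 ≈ 1.8516e+6 + 676.13*I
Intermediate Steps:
v = 6 (v = 1 + 5 = 6)
P(r) = -16 - 84*r (P(r) = (r*6 + 1)*(-14) - 2 = (6*r + 1)*(-14) - 2 = (1 + 6*r)*(-14) - 2 = (-14 - 84*r) - 2 = -16 - 84*r)
√(-523743 + P(-793)) - 1*(-1851580) = √(-523743 + (-16 - 84*(-793))) - 1*(-1851580) = √(-523743 + (-16 + 66612)) + 1851580 = √(-523743 + 66596) + 1851580 = √(-457147) + 1851580 = I*√457147 + 1851580 = 1851580 + I*√457147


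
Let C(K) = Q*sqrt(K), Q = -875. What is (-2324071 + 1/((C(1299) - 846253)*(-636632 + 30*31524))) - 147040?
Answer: -546224648942145157677165/221044157442601792 + 875*sqrt(1299)/221044157442601792 ≈ -2.4711e+6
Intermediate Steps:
C(K) = -875*sqrt(K)
(-2324071 + 1/((C(1299) - 846253)*(-636632 + 30*31524))) - 147040 = (-2324071 + 1/((-875*sqrt(1299) - 846253)*(-636632 + 30*31524))) - 147040 = (-2324071 + 1/((-846253 - 875*sqrt(1299))*(-636632 + 945720))) - 147040 = (-2324071 + 1/((-846253 - 875*sqrt(1299))*309088)) - 147040 = (-2324071 + 1/(-261566647264 - 270452000*sqrt(1299))) - 147040 = -2471111 + 1/(-261566647264 - 270452000*sqrt(1299))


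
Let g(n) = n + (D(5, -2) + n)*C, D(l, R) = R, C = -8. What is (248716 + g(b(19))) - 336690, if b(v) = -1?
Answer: -87951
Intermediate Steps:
g(n) = 16 - 7*n (g(n) = n + (-2 + n)*(-8) = n + (16 - 8*n) = 16 - 7*n)
(248716 + g(b(19))) - 336690 = (248716 + (16 - 7*(-1))) - 336690 = (248716 + (16 + 7)) - 336690 = (248716 + 23) - 336690 = 248739 - 336690 = -87951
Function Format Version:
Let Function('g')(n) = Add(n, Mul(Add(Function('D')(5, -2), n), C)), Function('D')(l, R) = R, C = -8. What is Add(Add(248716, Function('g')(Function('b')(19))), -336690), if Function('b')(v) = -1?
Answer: -87951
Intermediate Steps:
Function('g')(n) = Add(16, Mul(-7, n)) (Function('g')(n) = Add(n, Mul(Add(-2, n), -8)) = Add(n, Add(16, Mul(-8, n))) = Add(16, Mul(-7, n)))
Add(Add(248716, Function('g')(Function('b')(19))), -336690) = Add(Add(248716, Add(16, Mul(-7, -1))), -336690) = Add(Add(248716, Add(16, 7)), -336690) = Add(Add(248716, 23), -336690) = Add(248739, -336690) = -87951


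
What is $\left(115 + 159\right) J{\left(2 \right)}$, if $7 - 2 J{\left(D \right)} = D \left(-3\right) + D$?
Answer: $1507$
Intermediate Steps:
$J{\left(D \right)} = \frac{7}{2} + D$ ($J{\left(D \right)} = \frac{7}{2} - \frac{D \left(-3\right) + D}{2} = \frac{7}{2} - \frac{- 3 D + D}{2} = \frac{7}{2} - \frac{\left(-2\right) D}{2} = \frac{7}{2} + D$)
$\left(115 + 159\right) J{\left(2 \right)} = \left(115 + 159\right) \left(\frac{7}{2} + 2\right) = 274 \cdot \frac{11}{2} = 1507$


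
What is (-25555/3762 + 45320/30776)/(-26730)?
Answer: 810509/4072080276 ≈ 0.00019904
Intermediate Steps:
(-25555/3762 + 45320/30776)/(-26730) = (-25555*1/3762 + 45320*(1/30776))*(-1/26730) = (-1345/198 + 5665/3847)*(-1/26730) = -4052545/761706*(-1/26730) = 810509/4072080276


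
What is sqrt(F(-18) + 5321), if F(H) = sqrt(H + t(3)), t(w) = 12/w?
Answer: sqrt(5321 + I*sqrt(14)) ≈ 72.945 + 0.0257*I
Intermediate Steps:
F(H) = sqrt(4 + H) (F(H) = sqrt(H + 12/3) = sqrt(H + 12*(1/3)) = sqrt(H + 4) = sqrt(4 + H))
sqrt(F(-18) + 5321) = sqrt(sqrt(4 - 18) + 5321) = sqrt(sqrt(-14) + 5321) = sqrt(I*sqrt(14) + 5321) = sqrt(5321 + I*sqrt(14))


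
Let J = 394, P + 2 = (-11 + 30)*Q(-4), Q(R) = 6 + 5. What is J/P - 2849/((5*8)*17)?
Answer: -321823/140760 ≈ -2.2863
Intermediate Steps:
Q(R) = 11
P = 207 (P = -2 + (-11 + 30)*11 = -2 + 19*11 = -2 + 209 = 207)
J/P - 2849/((5*8)*17) = 394/207 - 2849/((5*8)*17) = 394*(1/207) - 2849/(40*17) = 394/207 - 2849/680 = -321823/140760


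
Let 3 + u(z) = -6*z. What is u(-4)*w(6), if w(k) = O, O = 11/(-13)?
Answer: -231/13 ≈ -17.769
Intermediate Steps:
u(z) = -3 - 6*z
O = -11/13 (O = 11*(-1/13) = -11/13 ≈ -0.84615)
w(k) = -11/13
u(-4)*w(6) = (-3 - 6*(-4))*(-11/13) = (-3 + 24)*(-11/13) = 21*(-11/13) = -231/13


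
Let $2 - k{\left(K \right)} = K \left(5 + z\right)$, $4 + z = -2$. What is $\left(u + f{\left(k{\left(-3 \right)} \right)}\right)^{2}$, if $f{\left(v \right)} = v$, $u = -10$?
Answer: $121$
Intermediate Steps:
$z = -6$ ($z = -4 - 2 = -6$)
$k{\left(K \right)} = 2 + K$ ($k{\left(K \right)} = 2 - K \left(5 - 6\right) = 2 - K \left(-1\right) = 2 - - K = 2 + K$)
$\left(u + f{\left(k{\left(-3 \right)} \right)}\right)^{2} = \left(-10 + \left(2 - 3\right)\right)^{2} = \left(-10 - 1\right)^{2} = \left(-11\right)^{2} = 121$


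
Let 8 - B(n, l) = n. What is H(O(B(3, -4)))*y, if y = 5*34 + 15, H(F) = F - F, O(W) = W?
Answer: 0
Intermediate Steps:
B(n, l) = 8 - n
H(F) = 0
y = 185 (y = 170 + 15 = 185)
H(O(B(3, -4)))*y = 0*185 = 0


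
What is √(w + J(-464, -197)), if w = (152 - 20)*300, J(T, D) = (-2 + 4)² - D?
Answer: √39801 ≈ 199.50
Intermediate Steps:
J(T, D) = 4 - D (J(T, D) = 2² - D = 4 - D)
w = 39600 (w = 132*300 = 39600)
√(w + J(-464, -197)) = √(39600 + (4 - 1*(-197))) = √(39600 + (4 + 197)) = √(39600 + 201) = √39801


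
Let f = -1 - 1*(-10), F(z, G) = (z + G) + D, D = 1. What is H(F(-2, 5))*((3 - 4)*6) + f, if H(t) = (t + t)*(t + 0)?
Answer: -183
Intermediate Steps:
F(z, G) = 1 + G + z (F(z, G) = (z + G) + 1 = (G + z) + 1 = 1 + G + z)
H(t) = 2*t² (H(t) = (2*t)*t = 2*t²)
f = 9 (f = -1 + 10 = 9)
H(F(-2, 5))*((3 - 4)*6) + f = (2*(1 + 5 - 2)²)*((3 - 4)*6) + 9 = (2*4²)*(-1*6) + 9 = (2*16)*(-6) + 9 = 32*(-6) + 9 = -192 + 9 = -183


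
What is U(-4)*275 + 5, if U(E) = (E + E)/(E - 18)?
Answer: 105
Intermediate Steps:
U(E) = 2*E/(-18 + E) (U(E) = (2*E)/(-18 + E) = 2*E/(-18 + E))
U(-4)*275 + 5 = (2*(-4)/(-18 - 4))*275 + 5 = (2*(-4)/(-22))*275 + 5 = (2*(-4)*(-1/22))*275 + 5 = (4/11)*275 + 5 = 100 + 5 = 105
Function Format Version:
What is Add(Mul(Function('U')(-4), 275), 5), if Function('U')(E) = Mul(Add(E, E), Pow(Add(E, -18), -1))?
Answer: 105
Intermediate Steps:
Function('U')(E) = Mul(2, E, Pow(Add(-18, E), -1)) (Function('U')(E) = Mul(Mul(2, E), Pow(Add(-18, E), -1)) = Mul(2, E, Pow(Add(-18, E), -1)))
Add(Mul(Function('U')(-4), 275), 5) = Add(Mul(Mul(2, -4, Pow(Add(-18, -4), -1)), 275), 5) = Add(Mul(Mul(2, -4, Pow(-22, -1)), 275), 5) = Add(Mul(Mul(2, -4, Rational(-1, 22)), 275), 5) = Add(Mul(Rational(4, 11), 275), 5) = Add(100, 5) = 105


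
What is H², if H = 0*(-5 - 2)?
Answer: 0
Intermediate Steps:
H = 0 (H = 0*(-7) = 0)
H² = 0² = 0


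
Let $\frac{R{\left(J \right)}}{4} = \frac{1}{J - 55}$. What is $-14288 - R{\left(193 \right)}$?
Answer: $- \frac{985874}{69} \approx -14288.0$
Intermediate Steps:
$R{\left(J \right)} = \frac{4}{-55 + J}$ ($R{\left(J \right)} = \frac{4}{J - 55} = \frac{4}{-55 + J}$)
$-14288 - R{\left(193 \right)} = -14288 - \frac{4}{-55 + 193} = -14288 - \frac{4}{138} = -14288 - 4 \cdot \frac{1}{138} = -14288 - \frac{2}{69} = - \frac{985874}{69}$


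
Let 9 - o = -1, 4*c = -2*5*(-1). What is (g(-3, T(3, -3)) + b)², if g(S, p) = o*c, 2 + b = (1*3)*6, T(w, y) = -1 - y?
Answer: 1681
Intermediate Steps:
c = 5/2 (c = (-2*5*(-1))/4 = (-10*(-1))/4 = (¼)*10 = 5/2 ≈ 2.5000)
o = 10 (o = 9 - 1*(-1) = 9 + 1 = 10)
b = 16 (b = -2 + (1*3)*6 = -2 + 3*6 = -2 + 18 = 16)
g(S, p) = 25 (g(S, p) = 10*(5/2) = 25)
(g(-3, T(3, -3)) + b)² = (25 + 16)² = 41² = 1681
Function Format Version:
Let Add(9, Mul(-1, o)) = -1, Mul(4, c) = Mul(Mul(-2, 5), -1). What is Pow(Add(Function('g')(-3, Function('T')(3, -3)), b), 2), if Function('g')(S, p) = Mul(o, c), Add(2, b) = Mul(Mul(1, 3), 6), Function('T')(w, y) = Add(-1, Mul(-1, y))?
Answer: 1681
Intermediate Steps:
c = Rational(5, 2) (c = Mul(Rational(1, 4), Mul(Mul(-2, 5), -1)) = Mul(Rational(1, 4), Mul(-10, -1)) = Mul(Rational(1, 4), 10) = Rational(5, 2) ≈ 2.5000)
o = 10 (o = Add(9, Mul(-1, -1)) = Add(9, 1) = 10)
b = 16 (b = Add(-2, Mul(Mul(1, 3), 6)) = Add(-2, Mul(3, 6)) = Add(-2, 18) = 16)
Function('g')(S, p) = 25 (Function('g')(S, p) = Mul(10, Rational(5, 2)) = 25)
Pow(Add(Function('g')(-3, Function('T')(3, -3)), b), 2) = Pow(Add(25, 16), 2) = Pow(41, 2) = 1681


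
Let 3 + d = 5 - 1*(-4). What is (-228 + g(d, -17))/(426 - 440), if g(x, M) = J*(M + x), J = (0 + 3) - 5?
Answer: 103/7 ≈ 14.714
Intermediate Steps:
J = -2 (J = 3 - 5 = -2)
d = 6 (d = -3 + (5 - 1*(-4)) = -3 + (5 + 4) = -3 + 9 = 6)
g(x, M) = -2*M - 2*x (g(x, M) = -2*(M + x) = -2*M - 2*x)
(-228 + g(d, -17))/(426 - 440) = (-228 + (-2*(-17) - 2*6))/(426 - 440) = (-228 + (34 - 12))/(-14) = (-228 + 22)*(-1/14) = -206*(-1/14) = 103/7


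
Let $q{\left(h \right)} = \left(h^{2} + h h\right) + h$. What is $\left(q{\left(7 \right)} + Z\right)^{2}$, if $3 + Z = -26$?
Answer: $5776$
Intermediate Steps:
$Z = -29$ ($Z = -3 - 26 = -29$)
$q{\left(h \right)} = h + 2 h^{2}$ ($q{\left(h \right)} = \left(h^{2} + h^{2}\right) + h = 2 h^{2} + h = h + 2 h^{2}$)
$\left(q{\left(7 \right)} + Z\right)^{2} = \left(7 \left(1 + 2 \cdot 7\right) - 29\right)^{2} = \left(7 \left(1 + 14\right) - 29\right)^{2} = \left(7 \cdot 15 - 29\right)^{2} = \left(105 - 29\right)^{2} = 76^{2} = 5776$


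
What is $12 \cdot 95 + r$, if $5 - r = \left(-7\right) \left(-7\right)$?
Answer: $1096$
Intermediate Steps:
$r = -44$ ($r = 5 - \left(-7\right) \left(-7\right) = 5 - 49 = -44$)
$12 \cdot 95 + r = 12 \cdot 95 - 44 = 1140 - 44 = 1096$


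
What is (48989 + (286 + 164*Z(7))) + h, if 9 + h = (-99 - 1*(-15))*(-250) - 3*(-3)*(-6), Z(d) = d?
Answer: 71360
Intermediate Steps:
h = 20937 (h = -9 + ((-99 - 1*(-15))*(-250) - 3*(-3)*(-6)) = -9 + ((-99 + 15)*(-250) + 9*(-6)) = -9 + (-84*(-250) - 54) = -9 + (21000 - 54) = -9 + 20946 = 20937)
(48989 + (286 + 164*Z(7))) + h = (48989 + (286 + 164*7)) + 20937 = (48989 + (286 + 1148)) + 20937 = (48989 + 1434) + 20937 = 50423 + 20937 = 71360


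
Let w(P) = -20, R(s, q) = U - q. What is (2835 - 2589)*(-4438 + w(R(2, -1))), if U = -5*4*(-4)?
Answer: -1096668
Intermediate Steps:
U = 80 (U = -20*(-4) = 80)
R(s, q) = 80 - q
(2835 - 2589)*(-4438 + w(R(2, -1))) = (2835 - 2589)*(-4438 - 20) = 246*(-4458) = -1096668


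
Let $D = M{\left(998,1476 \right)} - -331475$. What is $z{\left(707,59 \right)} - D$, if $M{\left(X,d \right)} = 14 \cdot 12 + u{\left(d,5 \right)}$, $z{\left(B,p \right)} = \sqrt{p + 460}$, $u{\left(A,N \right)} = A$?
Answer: $-333119 + \sqrt{519} \approx -3.331 \cdot 10^{5}$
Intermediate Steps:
$z{\left(B,p \right)} = \sqrt{460 + p}$
$M{\left(X,d \right)} = 168 + d$ ($M{\left(X,d \right)} = 14 \cdot 12 + d = 168 + d$)
$D = 333119$ ($D = \left(168 + 1476\right) - -331475 = 1644 + 331475 = 333119$)
$z{\left(707,59 \right)} - D = \sqrt{460 + 59} - 333119 = \sqrt{519} - 333119 = -333119 + \sqrt{519}$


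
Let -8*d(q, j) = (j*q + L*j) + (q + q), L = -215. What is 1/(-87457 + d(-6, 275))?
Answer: -8/638869 ≈ -1.2522e-5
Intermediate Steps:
d(q, j) = -q/4 + 215*j/8 - j*q/8 (d(q, j) = -((j*q - 215*j) + (q + q))/8 = -((-215*j + j*q) + 2*q)/8 = -(-215*j + 2*q + j*q)/8 = -q/4 + 215*j/8 - j*q/8)
1/(-87457 + d(-6, 275)) = 1/(-87457 + (-1/4*(-6) + (215/8)*275 - 1/8*275*(-6))) = 1/(-87457 + (3/2 + 59125/8 + 825/4)) = 1/(-87457 + 60787/8) = 1/(-638869/8) = -8/638869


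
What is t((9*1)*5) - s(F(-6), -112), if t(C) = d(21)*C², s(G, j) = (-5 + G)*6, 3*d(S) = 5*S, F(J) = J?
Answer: 70941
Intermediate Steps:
d(S) = 5*S/3 (d(S) = (5*S)/3 = 5*S/3)
s(G, j) = -30 + 6*G
t(C) = 35*C² (t(C) = ((5/3)*21)*C² = 35*C²)
t((9*1)*5) - s(F(-6), -112) = 35*((9*1)*5)² - (-30 + 6*(-6)) = 35*(9*5)² - (-30 - 36) = 35*45² - 1*(-66) = 35*2025 + 66 = 70875 + 66 = 70941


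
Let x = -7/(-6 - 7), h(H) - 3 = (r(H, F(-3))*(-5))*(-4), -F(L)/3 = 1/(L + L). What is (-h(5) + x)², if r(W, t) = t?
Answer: 26244/169 ≈ 155.29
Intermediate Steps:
F(L) = -3/(2*L) (F(L) = -3/(L + L) = -3*1/(2*L) = -3/(2*L))
h(H) = 13 (h(H) = 3 + (-3/2/(-3)*(-5))*(-4) = 3 + (-3/2*(-⅓)*(-5))*(-4) = 3 + ((½)*(-5))*(-4) = 3 - 5/2*(-4) = 3 + 10 = 13)
x = 7/13 (x = -7/(-13) = -7*(-1/13) = 7/13 ≈ 0.53846)
(-h(5) + x)² = (-1*13 + 7/13)² = (-13 + 7/13)² = (-162/13)² = 26244/169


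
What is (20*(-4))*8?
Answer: -640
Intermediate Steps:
(20*(-4))*8 = -80*8 = -640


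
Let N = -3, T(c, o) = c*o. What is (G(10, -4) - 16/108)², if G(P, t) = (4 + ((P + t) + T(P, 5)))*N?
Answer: 23658496/729 ≈ 32453.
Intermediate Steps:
G(P, t) = -12 - 18*P - 3*t (G(P, t) = (4 + ((P + t) + P*5))*(-3) = (4 + ((P + t) + 5*P))*(-3) = (4 + (t + 6*P))*(-3) = (4 + t + 6*P)*(-3) = -12 - 18*P - 3*t)
(G(10, -4) - 16/108)² = ((-12 - 18*10 - 3*(-4)) - 16/108)² = ((-12 - 180 + 12) - 16*1/108)² = (-180 - 4/27)² = (-4864/27)² = 23658496/729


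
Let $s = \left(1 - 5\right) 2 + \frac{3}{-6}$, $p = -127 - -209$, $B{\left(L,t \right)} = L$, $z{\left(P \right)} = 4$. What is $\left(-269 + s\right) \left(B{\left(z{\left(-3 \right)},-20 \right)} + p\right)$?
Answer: $-23865$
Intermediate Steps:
$p = 82$ ($p = -127 + 209 = 82$)
$s = - \frac{17}{2}$ ($s = \left(-4\right) 2 + 3 \left(- \frac{1}{6}\right) = -8 - \frac{1}{2} = - \frac{17}{2} \approx -8.5$)
$\left(-269 + s\right) \left(B{\left(z{\left(-3 \right)},-20 \right)} + p\right) = \left(-269 - \frac{17}{2}\right) \left(4 + 82\right) = \left(- \frac{555}{2}\right) 86 = -23865$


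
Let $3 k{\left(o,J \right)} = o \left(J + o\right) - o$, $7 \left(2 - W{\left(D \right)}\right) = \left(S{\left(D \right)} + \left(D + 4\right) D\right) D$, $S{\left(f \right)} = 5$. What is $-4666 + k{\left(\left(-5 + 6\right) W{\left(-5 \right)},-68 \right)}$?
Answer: $- \frac{712718}{147} \approx -4848.4$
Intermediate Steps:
$W{\left(D \right)} = 2 - \frac{D \left(5 + D \left(4 + D\right)\right)}{7}$ ($W{\left(D \right)} = 2 - \frac{\left(5 + \left(D + 4\right) D\right) D}{7} = 2 - \frac{\left(5 + \left(4 + D\right) D\right) D}{7} = 2 - \frac{\left(5 + D \left(4 + D\right)\right) D}{7} = 2 - \frac{D \left(5 + D \left(4 + D\right)\right)}{7}$)
$k{\left(o,J \right)} = - \frac{o}{3} + \frac{o \left(J + o\right)}{3}$ ($k{\left(o,J \right)} = \frac{o \left(J + o\right) - o}{3} = \frac{- o + o \left(J + o\right)}{3} = - \frac{o}{3} + \frac{o \left(J + o\right)}{3}$)
$-4666 + k{\left(\left(-5 + 6\right) W{\left(-5 \right)},-68 \right)} = -4666 + \frac{\left(-5 + 6\right) \left(2 - - \frac{25}{7} - \frac{4 \left(-5\right)^{2}}{7} - \frac{\left(-5\right)^{3}}{7}\right) \left(-1 - 68 + \left(-5 + 6\right) \left(2 - - \frac{25}{7} - \frac{4 \left(-5\right)^{2}}{7} - \frac{\left(-5\right)^{3}}{7}\right)\right)}{3} = -4666 + \frac{1 \left(2 + \frac{25}{7} - \frac{100}{7} - - \frac{125}{7}\right) \left(-1 - 68 + 1 \left(2 + \frac{25}{7} - \frac{100}{7} - - \frac{125}{7}\right)\right)}{3} = -4666 + \frac{1 \left(2 + \frac{25}{7} - \frac{100}{7} + \frac{125}{7}\right) \left(-1 - 68 + 1 \left(2 + \frac{25}{7} - \frac{100}{7} + \frac{125}{7}\right)\right)}{3} = -4666 + \frac{1 \cdot \frac{64}{7} \left(-1 - 68 + 1 \cdot \frac{64}{7}\right)}{3} = -4666 + \frac{1}{3} \cdot \frac{64}{7} \left(-1 - 68 + \frac{64}{7}\right) = -4666 + \frac{1}{3} \cdot \frac{64}{7} \left(- \frac{419}{7}\right) = -4666 - \frac{26816}{147} = - \frac{712718}{147}$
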